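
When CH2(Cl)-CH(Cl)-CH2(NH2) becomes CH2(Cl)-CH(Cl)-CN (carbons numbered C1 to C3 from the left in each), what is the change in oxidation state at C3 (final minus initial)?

+4

Before: C3 has 1 bond to C, 2 bonds to H, 1 bond to N → oxidation state -1.
After: C3 has 1 bond to C, 3 bonds to N → oxidation state +3.
Δ = +3 − (-1) = +4, so this is an oxidation at C3.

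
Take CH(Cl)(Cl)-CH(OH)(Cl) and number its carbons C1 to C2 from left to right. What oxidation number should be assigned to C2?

C2 has one bond to C (0), one bond to H (-1), one bond to O (+1), one bond to Cl (+1).
Oxidation state = 0 − 1 + 1 + 1 = +1.

+1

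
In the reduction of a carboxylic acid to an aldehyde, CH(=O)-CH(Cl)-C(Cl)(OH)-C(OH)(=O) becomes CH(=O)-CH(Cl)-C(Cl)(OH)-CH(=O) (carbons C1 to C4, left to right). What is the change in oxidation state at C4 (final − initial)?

-2

Before: C4 has 1 bond to C, 3 bonds to O → oxidation state +3.
After: C4 has 1 bond to C, 1 bond to H, 2 bonds to O → oxidation state +1.
Δ = +1 − (+3) = -2, so this is a reduction at C4.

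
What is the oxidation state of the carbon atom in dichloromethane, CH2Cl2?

0

Assign +1 per bond to O/N/halogen, −1 per bond to H or an electropositive element, and 0 per bond to carbon.
The carbon has one bond to H (-1), one bond to H (-1), one bond to Cl (+1), one bond to Cl (+1).
Oxidation state = -1 − 1 + 1 + 1 = 0.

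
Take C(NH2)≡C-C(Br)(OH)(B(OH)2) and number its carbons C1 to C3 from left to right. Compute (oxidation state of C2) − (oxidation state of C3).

-1

C2: 4C → 0 = 0
C3: 1C, 1O, 1Br, 1B → 0 + 1 + 1 − 1 = +1
Difference: 0 − (+1) = -1.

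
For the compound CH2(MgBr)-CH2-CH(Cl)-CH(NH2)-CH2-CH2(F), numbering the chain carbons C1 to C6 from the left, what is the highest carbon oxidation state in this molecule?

Tallying each carbon's bonds:
C1: 1C, 2H, 1Mg → 0 − 2 − 1 = -3
C2: 2C, 2H → 0 − 2 = -2
C3: 2C, 1H, 1Cl → 0 − 1 + 1 = 0
C4: 2C, 1H, 1N → 0 − 1 + 1 = 0
C5: 2C, 2H → 0 − 2 = -2
C6: 1C, 2H, 1F → 0 − 2 + 1 = -1
The highest value is 0.

0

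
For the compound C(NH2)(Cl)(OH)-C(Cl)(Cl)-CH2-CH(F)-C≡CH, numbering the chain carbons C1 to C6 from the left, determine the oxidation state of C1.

+3

C1 has one bond to C (0), one bond to N (+1), one bond to Cl (+1), one bond to O (+1).
Oxidation state = 0 + 1 + 1 + 1 = +3.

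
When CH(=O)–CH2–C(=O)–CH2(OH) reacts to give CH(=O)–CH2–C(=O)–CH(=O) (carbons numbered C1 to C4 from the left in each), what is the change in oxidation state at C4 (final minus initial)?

+2

Before: C4 has 1 bond to C, 2 bonds to H, 1 bond to O → oxidation state -1.
After: C4 has 1 bond to C, 1 bond to H, 2 bonds to O → oxidation state +1.
Δ = +1 − (-1) = +2, so this is an oxidation at C4.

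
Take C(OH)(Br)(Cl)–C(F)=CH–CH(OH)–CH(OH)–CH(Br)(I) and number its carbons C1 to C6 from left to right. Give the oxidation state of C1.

Assign +1 per bond to O/N/halogen, −1 per bond to H or an electropositive element, and 0 per bond to carbon.
C1 has one bond to C (0), one bond to O (+1), one bond to Br (+1), one bond to Cl (+1).
Oxidation state = 0 + 1 + 1 + 1 = +3.

+3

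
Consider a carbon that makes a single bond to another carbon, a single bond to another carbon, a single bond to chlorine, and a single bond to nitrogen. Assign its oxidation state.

+2

The carbon has one bond to C (0), one bond to C (0), one bond to N (+1), one bond to Cl (+1).
Oxidation state = 0 + 0 + 1 + 1 = +2.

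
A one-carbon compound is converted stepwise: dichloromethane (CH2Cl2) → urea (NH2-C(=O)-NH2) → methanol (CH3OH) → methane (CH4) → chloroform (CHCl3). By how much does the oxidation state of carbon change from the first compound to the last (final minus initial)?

+2

Carbon oxidation states along the series — dichloromethane: 0, urea: +4, methanol: -2, methane: -4, chloroform: +2.
Net change = +2 − (0) = +2.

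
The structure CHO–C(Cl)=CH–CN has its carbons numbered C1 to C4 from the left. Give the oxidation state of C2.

C2 has one bond to C (0), a double bond to C (2×0 = 0), one bond to Cl (+1).
Oxidation state = 0 + 0 + 1 = +1.

+1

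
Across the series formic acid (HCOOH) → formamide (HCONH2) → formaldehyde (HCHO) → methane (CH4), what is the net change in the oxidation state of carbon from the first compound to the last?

-6

Carbon oxidation states along the series — formic acid: +2, formamide: +2, formaldehyde: 0, methane: -4.
Net change = -4 − (+2) = -6.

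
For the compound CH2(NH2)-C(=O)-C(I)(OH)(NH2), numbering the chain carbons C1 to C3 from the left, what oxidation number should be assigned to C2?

Count +1 for every bond to an atom more electronegative than carbon and −1 for every bond to one less electronegative; C–C bonds are 0.
C2 has one bond to C (0), one bond to C (0), a double bond to O (2×+1 = +2).
Oxidation state = 0 + 0 + 2 = +2.

+2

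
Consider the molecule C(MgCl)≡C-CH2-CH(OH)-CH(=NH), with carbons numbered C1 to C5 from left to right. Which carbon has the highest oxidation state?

Bonds to more-electronegative neighbours contribute +1 each, bonds to H or metals contribute −1 each, and C–C bonds contribute 0. Tallying each carbon:
C1: 3C, 1Mg → 0 − 1 = -1
C2: 4C → 0 = 0
C3: 2C, 2H → 0 − 2 = -2
C4: 2C, 1H, 1O → 0 − 1 + 1 = 0
C5: 1C, 1H, 2N → 0 − 1 + 2 = +1
The most oxidised carbon is C5 at +1.

C5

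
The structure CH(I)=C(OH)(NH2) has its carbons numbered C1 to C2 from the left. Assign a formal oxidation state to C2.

C2 has a double bond to C (2×0 = 0), one bond to O (+1), one bond to N (+1).
Oxidation state = 0 + 1 + 1 = +2.

+2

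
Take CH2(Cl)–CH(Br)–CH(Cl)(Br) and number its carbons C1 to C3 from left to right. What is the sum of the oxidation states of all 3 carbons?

0

Each bond to a more electronegative atom (O, N, halogen) counts +1, each bond to a less electronegative atom (H, metal, B, Si) counts −1, and each C–C bond counts 0. Tallying each carbon:
C1: 1C, 2H, 1Cl → 0 − 2 + 1 = -1
C2: 2C, 1H, 1Br → 0 − 1 + 1 = 0
C3: 1C, 1H, 1Cl, 1Br → 0 − 1 + 1 + 1 = +1
Sum = -1 + 0 + 1 = 0.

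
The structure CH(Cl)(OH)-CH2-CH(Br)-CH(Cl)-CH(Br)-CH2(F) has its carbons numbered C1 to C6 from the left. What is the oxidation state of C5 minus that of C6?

+1

C5: 2C, 1H, 1Br → 0 − 1 + 1 = 0
C6: 1C, 2H, 1F → 0 − 2 + 1 = -1
Difference: 0 − (-1) = +1.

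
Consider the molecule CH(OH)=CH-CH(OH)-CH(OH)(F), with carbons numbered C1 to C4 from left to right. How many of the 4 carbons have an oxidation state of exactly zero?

Count +1 for every bond to an atom more electronegative than carbon and −1 for every bond to one less electronegative; C–C bonds are 0. Tallying each carbon:
C1: 2C, 1H, 1O → 0 − 1 + 1 = 0
C2: 3C, 1H → 0 − 1 = -1
C3: 2C, 1H, 1O → 0 − 1 + 1 = 0
C4: 1C, 1H, 1O, 1F → 0 − 1 + 1 + 1 = +1
2 carbons (C1, C3) meet the condition.

2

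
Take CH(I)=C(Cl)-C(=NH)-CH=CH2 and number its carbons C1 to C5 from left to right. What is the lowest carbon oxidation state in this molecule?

Assign +1 per bond to O/N/halogen, −1 per bond to H or an electropositive element, and 0 per bond to carbon. Tallying each carbon:
C1: 2C, 1H, 1I → 0 − 1 + 1 = 0
C2: 3C, 1Cl → 0 + 1 = +1
C3: 2C, 2N → 0 + 2 = +2
C4: 3C, 1H → 0 − 1 = -1
C5: 2C, 2H → 0 − 2 = -2
The lowest value is -2.

-2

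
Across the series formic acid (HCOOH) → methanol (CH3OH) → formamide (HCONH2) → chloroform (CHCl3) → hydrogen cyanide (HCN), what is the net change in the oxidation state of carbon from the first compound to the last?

0

Carbon oxidation states along the series — formic acid: +2, methanol: -2, formamide: +2, chloroform: +2, hydrogen cyanide: +2.
Net change = +2 − (+2) = 0.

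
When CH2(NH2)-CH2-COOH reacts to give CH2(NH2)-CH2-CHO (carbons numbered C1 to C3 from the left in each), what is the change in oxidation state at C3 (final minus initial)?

-2

Before: C3 has 1 bond to C, 3 bonds to O → oxidation state +3.
After: C3 has 1 bond to C, 1 bond to H, 2 bonds to O → oxidation state +1.
Δ = +1 − (+3) = -2, so this is a reduction at C3.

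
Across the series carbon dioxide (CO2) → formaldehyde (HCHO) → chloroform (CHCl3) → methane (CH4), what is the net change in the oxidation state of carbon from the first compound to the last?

Carbon oxidation states along the series — carbon dioxide: +4, formaldehyde: 0, chloroform: +2, methane: -4.
Net change = -4 − (+4) = -8.

-8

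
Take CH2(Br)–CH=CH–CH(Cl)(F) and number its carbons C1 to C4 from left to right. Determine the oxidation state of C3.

-1

Bonds to more-electronegative neighbours contribute +1 each, bonds to H or metals contribute −1 each, and C–C bonds contribute 0.
C3 has a double bond to C (2×0 = 0), one bond to C (0), one bond to H (-1).
Oxidation state = 0 + 0 − 1 = -1.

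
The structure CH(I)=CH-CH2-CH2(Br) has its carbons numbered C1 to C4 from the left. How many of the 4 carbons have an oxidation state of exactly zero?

Tallying each carbon's bonds:
C1: 2C, 1H, 1I → 0 − 1 + 1 = 0
C2: 3C, 1H → 0 − 1 = -1
C3: 2C, 2H → 0 − 2 = -2
C4: 1C, 2H, 1Br → 0 − 2 + 1 = -1
1 carbon (C1) meets the condition.

1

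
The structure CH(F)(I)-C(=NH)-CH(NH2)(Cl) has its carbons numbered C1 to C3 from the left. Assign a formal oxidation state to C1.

C1 has one bond to C (0), one bond to H (-1), one bond to F (+1), one bond to I (+1).
Oxidation state = 0 − 1 + 1 + 1 = +1.

+1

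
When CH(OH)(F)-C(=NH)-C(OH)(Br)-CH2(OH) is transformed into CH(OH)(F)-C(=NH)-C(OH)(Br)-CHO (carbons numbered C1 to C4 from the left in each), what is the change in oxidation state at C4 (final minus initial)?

+2

Before: C4 has 1 bond to C, 2 bonds to H, 1 bond to O → oxidation state -1.
After: C4 has 1 bond to C, 1 bond to H, 2 bonds to O → oxidation state +1.
Δ = +1 − (-1) = +2, so this is an oxidation at C4.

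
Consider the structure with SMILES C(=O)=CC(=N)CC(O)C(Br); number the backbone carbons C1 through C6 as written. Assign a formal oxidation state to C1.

Assign +1 per bond to O/N/halogen, −1 per bond to H or an electropositive element, and 0 per bond to carbon.
C1 has a double bond to C (2×0 = 0), a double bond to O (2×+1 = +2).
Oxidation state = 0 + 2 = +2.

+2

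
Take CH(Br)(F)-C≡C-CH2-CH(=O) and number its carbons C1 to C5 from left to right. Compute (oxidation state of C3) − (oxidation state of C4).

C3: 4C → 0 = 0
C4: 2C, 2H → 0 − 2 = -2
Difference: 0 − (-2) = +2.

+2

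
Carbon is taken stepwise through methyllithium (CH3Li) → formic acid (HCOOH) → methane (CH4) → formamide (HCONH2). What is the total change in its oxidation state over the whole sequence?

+6

Carbon oxidation states along the series — methyllithium: -4, formic acid: +2, methane: -4, formamide: +2.
Net change = +2 − (-4) = +6.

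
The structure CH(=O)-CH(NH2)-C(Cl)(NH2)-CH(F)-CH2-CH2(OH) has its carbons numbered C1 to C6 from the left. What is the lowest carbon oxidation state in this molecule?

-2

Tallying each carbon's bonds:
C1: 1C, 1H, 2O → 0 − 1 + 2 = +1
C2: 2C, 1H, 1N → 0 − 1 + 1 = 0
C3: 2C, 1N, 1Cl → 0 + 1 + 1 = +2
C4: 2C, 1H, 1F → 0 − 1 + 1 = 0
C5: 2C, 2H → 0 − 2 = -2
C6: 1C, 2H, 1O → 0 − 2 + 1 = -1
The lowest value is -2.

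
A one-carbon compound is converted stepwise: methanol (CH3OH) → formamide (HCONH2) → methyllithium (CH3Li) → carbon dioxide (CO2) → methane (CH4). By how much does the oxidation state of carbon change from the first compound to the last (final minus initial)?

-2

Carbon oxidation states along the series — methanol: -2, formamide: +2, methyllithium: -4, carbon dioxide: +4, methane: -4.
Net change = -4 − (-2) = -2.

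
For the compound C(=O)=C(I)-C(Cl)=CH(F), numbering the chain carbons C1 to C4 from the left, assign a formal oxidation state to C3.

+1

Assign +1 per bond to O/N/halogen, −1 per bond to H or an electropositive element, and 0 per bond to carbon.
C3 has one bond to C (0), a double bond to C (2×0 = 0), one bond to Cl (+1).
Oxidation state = 0 + 0 + 1 = +1.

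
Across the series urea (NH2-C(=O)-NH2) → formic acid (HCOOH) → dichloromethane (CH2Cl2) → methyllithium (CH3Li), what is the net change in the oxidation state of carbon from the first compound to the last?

Carbon oxidation states along the series — urea: +4, formic acid: +2, dichloromethane: 0, methyllithium: -4.
Net change = -4 − (+4) = -8.

-8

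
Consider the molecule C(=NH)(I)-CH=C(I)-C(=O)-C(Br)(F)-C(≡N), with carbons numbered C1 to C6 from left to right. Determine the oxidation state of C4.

C4 has one bond to C (0), one bond to C (0), a double bond to O (2×+1 = +2).
Oxidation state = 0 + 0 + 2 = +2.

+2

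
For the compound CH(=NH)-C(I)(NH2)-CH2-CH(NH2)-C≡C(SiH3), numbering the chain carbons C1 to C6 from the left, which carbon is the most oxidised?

C2

Tallying each carbon's bonds:
C1: 1C, 1H, 2N → 0 − 1 + 2 = +1
C2: 2C, 1N, 1I → 0 + 1 + 1 = +2
C3: 2C, 2H → 0 − 2 = -2
C4: 2C, 1H, 1N → 0 − 1 + 1 = 0
C5: 4C → 0 = 0
C6: 3C, 1Si → 0 − 1 = -1
The most oxidised carbon is C2 at +2.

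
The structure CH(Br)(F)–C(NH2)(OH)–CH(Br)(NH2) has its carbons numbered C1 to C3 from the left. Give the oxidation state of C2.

+2

C2 has one bond to C (0), one bond to C (0), one bond to N (+1), one bond to O (+1).
Oxidation state = 0 + 0 + 1 + 1 = +2.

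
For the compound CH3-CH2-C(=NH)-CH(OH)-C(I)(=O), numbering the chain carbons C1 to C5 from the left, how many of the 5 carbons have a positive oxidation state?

2

Tallying each carbon's bonds:
C1: 1C, 3H → 0 − 3 = -3
C2: 2C, 2H → 0 − 2 = -2
C3: 2C, 2N → 0 + 2 = +2
C4: 2C, 1H, 1O → 0 − 1 + 1 = 0
C5: 1C, 2O, 1I → 0 + 2 + 1 = +3
2 carbons (C3, C5) meet the condition.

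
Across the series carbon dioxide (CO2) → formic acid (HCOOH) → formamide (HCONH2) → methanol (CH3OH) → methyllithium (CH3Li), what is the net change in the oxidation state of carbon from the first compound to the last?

-8

Carbon oxidation states along the series — carbon dioxide: +4, formic acid: +2, formamide: +2, methanol: -2, methyllithium: -4.
Net change = -4 − (+4) = -8.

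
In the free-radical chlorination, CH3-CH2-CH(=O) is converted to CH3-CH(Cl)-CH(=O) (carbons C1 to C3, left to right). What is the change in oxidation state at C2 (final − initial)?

+2

Before: C2 has 2 bonds to C, 2 bonds to H → oxidation state -2.
After: C2 has 2 bonds to C, 1 bond to H, 1 bond to Cl → oxidation state 0.
Δ = 0 − (-2) = +2, so this is an oxidation at C2.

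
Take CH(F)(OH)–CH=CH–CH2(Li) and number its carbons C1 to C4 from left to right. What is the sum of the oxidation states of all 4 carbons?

-4

Tallying each carbon's bonds:
C1: 1C, 1H, 1O, 1F → 0 − 1 + 1 + 1 = +1
C2: 3C, 1H → 0 − 1 = -1
C3: 3C, 1H → 0 − 1 = -1
C4: 1C, 2H, 1Li → 0 − 2 − 1 = -3
Sum = +1 − 1 − 1 − 3 = -4.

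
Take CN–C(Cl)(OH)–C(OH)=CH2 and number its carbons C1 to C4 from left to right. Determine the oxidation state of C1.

+3

C1 has one bond to C (0), a triple bond to N (3×+1 = +3).
Oxidation state = 0 + 3 = +3.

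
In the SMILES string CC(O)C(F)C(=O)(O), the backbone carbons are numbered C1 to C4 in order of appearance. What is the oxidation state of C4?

C4 has one bond to C (0), a double bond to O (2×+1 = +2), one bond to O (+1).
Oxidation state = 0 + 2 + 1 = +3.

+3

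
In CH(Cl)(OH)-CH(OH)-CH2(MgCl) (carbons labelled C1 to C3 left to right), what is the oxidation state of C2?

0

C2 has one bond to C (0), one bond to C (0), one bond to O (+1), one bond to H (-1).
Oxidation state = 0 + 0 + 1 − 1 = 0.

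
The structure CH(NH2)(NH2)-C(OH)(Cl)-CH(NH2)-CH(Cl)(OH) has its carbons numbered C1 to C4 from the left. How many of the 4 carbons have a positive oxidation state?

Each bond to a more electronegative atom (O, N, halogen) counts +1, each bond to a less electronegative atom (H, metal, B, Si) counts −1, and each C–C bond counts 0. Tallying each carbon:
C1: 1C, 1H, 2N → 0 − 1 + 2 = +1
C2: 2C, 1O, 1Cl → 0 + 1 + 1 = +2
C3: 2C, 1H, 1N → 0 − 1 + 1 = 0
C4: 1C, 1H, 1O, 1Cl → 0 − 1 + 1 + 1 = +1
3 carbons (C1, C2, C4) meet the condition.

3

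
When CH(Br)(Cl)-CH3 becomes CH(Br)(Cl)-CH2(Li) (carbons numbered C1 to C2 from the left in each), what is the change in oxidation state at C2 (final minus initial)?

0

Before: C2 has 1 bond to C, 3 bonds to H → oxidation state -3.
After: C2 has 1 bond to C, 2 bonds to H, 1 bond to Li → oxidation state -3.
Δ = -3 − (-3) = 0, so no net redox change at C2.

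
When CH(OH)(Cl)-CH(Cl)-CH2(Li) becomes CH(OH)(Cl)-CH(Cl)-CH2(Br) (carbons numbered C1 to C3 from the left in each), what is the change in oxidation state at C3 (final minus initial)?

Before: C3 has 1 bond to C, 2 bonds to H, 1 bond to Li → oxidation state -3.
After: C3 has 1 bond to C, 2 bonds to H, 1 bond to Br → oxidation state -1.
Δ = -1 − (-3) = +2, so this is an oxidation at C3.

+2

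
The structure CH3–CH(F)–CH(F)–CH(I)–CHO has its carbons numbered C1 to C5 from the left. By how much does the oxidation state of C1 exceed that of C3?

-3

C1: 1C, 3H → 0 − 3 = -3
C3: 2C, 1H, 1F → 0 − 1 + 1 = 0
Difference: -3 − (0) = -3.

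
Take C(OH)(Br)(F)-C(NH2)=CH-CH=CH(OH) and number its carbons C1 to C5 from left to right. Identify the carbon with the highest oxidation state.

C1

Tallying each carbon's bonds:
C1: 1C, 1O, 1F, 1Br → 0 + 1 + 1 + 1 = +3
C2: 3C, 1N → 0 + 1 = +1
C3: 3C, 1H → 0 − 1 = -1
C4: 3C, 1H → 0 − 1 = -1
C5: 2C, 1H, 1O → 0 − 1 + 1 = 0
The most oxidised carbon is C1 at +3.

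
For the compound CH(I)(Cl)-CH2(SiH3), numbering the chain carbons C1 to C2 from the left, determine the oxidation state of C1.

C1 has one bond to C (0), one bond to I (+1), one bond to Cl (+1), one bond to H (-1).
Oxidation state = 0 + 1 + 1 − 1 = +1.

+1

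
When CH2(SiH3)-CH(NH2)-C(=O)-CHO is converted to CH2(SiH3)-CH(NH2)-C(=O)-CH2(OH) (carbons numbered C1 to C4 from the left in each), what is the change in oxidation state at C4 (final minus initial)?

Before: C4 has 1 bond to C, 1 bond to H, 2 bonds to O → oxidation state +1.
After: C4 has 1 bond to C, 2 bonds to H, 1 bond to O → oxidation state -1.
Δ = -1 − (+1) = -2, so this is a reduction at C4.

-2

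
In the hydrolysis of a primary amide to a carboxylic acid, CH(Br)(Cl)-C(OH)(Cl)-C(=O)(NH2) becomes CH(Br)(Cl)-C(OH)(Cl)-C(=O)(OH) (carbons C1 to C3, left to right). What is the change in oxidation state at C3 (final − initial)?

0

Before: C3 has 1 bond to C, 2 bonds to O, 1 bond to N → oxidation state +3.
After: C3 has 1 bond to C, 3 bonds to O → oxidation state +3.
Δ = +3 − (+3) = 0, so no net redox change at C3.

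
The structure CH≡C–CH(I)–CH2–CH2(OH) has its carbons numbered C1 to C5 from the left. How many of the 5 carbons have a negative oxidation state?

3

Count +1 for every bond to an atom more electronegative than carbon and −1 for every bond to one less electronegative; C–C bonds are 0. Tallying each carbon:
C1: 3C, 1H → 0 − 1 = -1
C2: 4C → 0 = 0
C3: 2C, 1H, 1I → 0 − 1 + 1 = 0
C4: 2C, 2H → 0 − 2 = -2
C5: 1C, 2H, 1O → 0 − 2 + 1 = -1
3 carbons (C1, C4, C5) meet the condition.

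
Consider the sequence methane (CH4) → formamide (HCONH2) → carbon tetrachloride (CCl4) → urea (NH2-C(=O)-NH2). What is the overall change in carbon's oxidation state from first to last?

+8

Carbon oxidation states along the series — methane: -4, formamide: +2, carbon tetrachloride: +4, urea: +4.
Net change = +4 − (-4) = +8.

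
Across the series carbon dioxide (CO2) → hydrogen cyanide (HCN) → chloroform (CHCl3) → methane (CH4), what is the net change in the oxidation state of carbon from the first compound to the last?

Carbon oxidation states along the series — carbon dioxide: +4, hydrogen cyanide: +2, chloroform: +2, methane: -4.
Net change = -4 − (+4) = -8.

-8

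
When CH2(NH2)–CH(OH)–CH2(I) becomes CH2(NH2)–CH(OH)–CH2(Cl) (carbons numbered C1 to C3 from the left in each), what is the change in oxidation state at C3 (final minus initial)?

0

Before: C3 has 1 bond to C, 2 bonds to H, 1 bond to I → oxidation state -1.
After: C3 has 1 bond to C, 2 bonds to H, 1 bond to Cl → oxidation state -1.
Δ = -1 − (-1) = 0, so no net redox change at C3.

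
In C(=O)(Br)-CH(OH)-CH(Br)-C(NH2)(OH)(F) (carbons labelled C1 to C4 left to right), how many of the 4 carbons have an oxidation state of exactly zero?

2

Each bond to a more electronegative atom (O, N, halogen) counts +1, each bond to a less electronegative atom (H, metal, B, Si) counts −1, and each C–C bond counts 0. Tallying each carbon:
C1: 1C, 2O, 1Br → 0 + 2 + 1 = +3
C2: 2C, 1H, 1O → 0 − 1 + 1 = 0
C3: 2C, 1H, 1Br → 0 − 1 + 1 = 0
C4: 1C, 1O, 1N, 1F → 0 + 1 + 1 + 1 = +3
2 carbons (C2, C3) meet the condition.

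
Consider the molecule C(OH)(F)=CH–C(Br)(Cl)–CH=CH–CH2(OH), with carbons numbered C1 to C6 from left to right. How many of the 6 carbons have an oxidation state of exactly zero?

Count +1 for every bond to an atom more electronegative than carbon and −1 for every bond to one less electronegative; C–C bonds are 0. Tallying each carbon:
C1: 2C, 1O, 1F → 0 + 1 + 1 = +2
C2: 3C, 1H → 0 − 1 = -1
C3: 2C, 1Cl, 1Br → 0 + 1 + 1 = +2
C4: 3C, 1H → 0 − 1 = -1
C5: 3C, 1H → 0 − 1 = -1
C6: 1C, 2H, 1O → 0 − 2 + 1 = -1
0 carbons meet the condition.

0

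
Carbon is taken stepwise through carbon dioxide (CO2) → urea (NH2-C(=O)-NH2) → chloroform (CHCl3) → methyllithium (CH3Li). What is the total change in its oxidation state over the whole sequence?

-8

Carbon oxidation states along the series — carbon dioxide: +4, urea: +4, chloroform: +2, methyllithium: -4.
Net change = -4 − (+4) = -8.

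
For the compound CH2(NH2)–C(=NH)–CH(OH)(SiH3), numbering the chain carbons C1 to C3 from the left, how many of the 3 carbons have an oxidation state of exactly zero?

0

Bonds to more-electronegative neighbours contribute +1 each, bonds to H or metals contribute −1 each, and C–C bonds contribute 0. Tallying each carbon:
C1: 1C, 2H, 1N → 0 − 2 + 1 = -1
C2: 2C, 2N → 0 + 2 = +2
C3: 1C, 1H, 1O, 1Si → 0 − 1 + 1 − 1 = -1
0 carbons meet the condition.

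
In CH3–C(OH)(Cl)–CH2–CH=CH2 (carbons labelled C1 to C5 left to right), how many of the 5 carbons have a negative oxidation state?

Tallying each carbon's bonds:
C1: 1C, 3H → 0 − 3 = -3
C2: 2C, 1O, 1Cl → 0 + 1 + 1 = +2
C3: 2C, 2H → 0 − 2 = -2
C4: 3C, 1H → 0 − 1 = -1
C5: 2C, 2H → 0 − 2 = -2
4 carbons (C1, C3, C4, C5) meet the condition.

4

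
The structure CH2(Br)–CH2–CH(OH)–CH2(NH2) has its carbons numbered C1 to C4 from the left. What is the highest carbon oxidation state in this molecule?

0

Tallying each carbon's bonds:
C1: 1C, 2H, 1Br → 0 − 2 + 1 = -1
C2: 2C, 2H → 0 − 2 = -2
C3: 2C, 1H, 1O → 0 − 1 + 1 = 0
C4: 1C, 2H, 1N → 0 − 2 + 1 = -1
The highest value is 0.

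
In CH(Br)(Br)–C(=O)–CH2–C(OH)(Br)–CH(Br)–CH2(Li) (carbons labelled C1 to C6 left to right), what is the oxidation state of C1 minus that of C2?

-1

C1: 1C, 1H, 2Br → 0 − 1 + 2 = +1
C2: 2C, 2O → 0 + 2 = +2
Difference: +1 − (+2) = -1.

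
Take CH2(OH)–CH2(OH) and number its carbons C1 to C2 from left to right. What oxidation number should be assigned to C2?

-1

Each bond to a more electronegative atom (O, N, halogen) counts +1, each bond to a less electronegative atom (H, metal, B, Si) counts −1, and each C–C bond counts 0.
C2 has one bond to C (0), one bond to O (+1), one bond to H (-1), one bond to H (-1).
Oxidation state = 0 + 1 − 1 − 1 = -1.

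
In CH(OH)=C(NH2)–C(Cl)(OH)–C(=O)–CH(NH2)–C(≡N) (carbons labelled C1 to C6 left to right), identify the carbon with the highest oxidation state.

Assign +1 per bond to O/N/halogen, −1 per bond to H or an electropositive element, and 0 per bond to carbon. Tallying each carbon:
C1: 2C, 1H, 1O → 0 − 1 + 1 = 0
C2: 3C, 1N → 0 + 1 = +1
C3: 2C, 1O, 1Cl → 0 + 1 + 1 = +2
C4: 2C, 2O → 0 + 2 = +2
C5: 2C, 1H, 1N → 0 − 1 + 1 = 0
C6: 1C, 3N → 0 + 3 = +3
The most oxidised carbon is C6 at +3.

C6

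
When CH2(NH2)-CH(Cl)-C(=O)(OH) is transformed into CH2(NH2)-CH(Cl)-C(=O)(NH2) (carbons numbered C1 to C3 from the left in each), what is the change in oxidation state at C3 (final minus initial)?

Before: C3 has 1 bond to C, 3 bonds to O → oxidation state +3.
After: C3 has 1 bond to C, 2 bonds to O, 1 bond to N → oxidation state +3.
Δ = +3 − (+3) = 0, so no net redox change at C3.

0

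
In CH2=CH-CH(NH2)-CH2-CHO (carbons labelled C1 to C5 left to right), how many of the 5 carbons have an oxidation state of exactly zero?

Each bond to a more electronegative atom (O, N, halogen) counts +1, each bond to a less electronegative atom (H, metal, B, Si) counts −1, and each C–C bond counts 0. Tallying each carbon:
C1: 2C, 2H → 0 − 2 = -2
C2: 3C, 1H → 0 − 1 = -1
C3: 2C, 1H, 1N → 0 − 1 + 1 = 0
C4: 2C, 2H → 0 − 2 = -2
C5: 1C, 1H, 2O → 0 − 1 + 2 = +1
1 carbon (C3) meets the condition.

1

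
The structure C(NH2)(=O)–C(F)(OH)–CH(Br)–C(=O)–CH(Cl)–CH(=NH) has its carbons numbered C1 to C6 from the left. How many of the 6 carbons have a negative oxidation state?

Count +1 for every bond to an atom more electronegative than carbon and −1 for every bond to one less electronegative; C–C bonds are 0. Tallying each carbon:
C1: 1C, 2O, 1N → 0 + 2 + 1 = +3
C2: 2C, 1O, 1F → 0 + 1 + 1 = +2
C3: 2C, 1H, 1Br → 0 − 1 + 1 = 0
C4: 2C, 2O → 0 + 2 = +2
C5: 2C, 1H, 1Cl → 0 − 1 + 1 = 0
C6: 1C, 1H, 2N → 0 − 1 + 2 = +1
0 carbons meet the condition.

0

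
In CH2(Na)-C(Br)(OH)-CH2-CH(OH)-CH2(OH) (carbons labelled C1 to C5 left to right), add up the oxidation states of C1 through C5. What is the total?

-4

Tallying each carbon's bonds:
C1: 1C, 2H, 1Na → 0 − 2 − 1 = -3
C2: 2C, 1O, 1Br → 0 + 1 + 1 = +2
C3: 2C, 2H → 0 − 2 = -2
C4: 2C, 1H, 1O → 0 − 1 + 1 = 0
C5: 1C, 2H, 1O → 0 − 2 + 1 = -1
Sum = -3 + 2 − 2 + 0 − 1 = -4.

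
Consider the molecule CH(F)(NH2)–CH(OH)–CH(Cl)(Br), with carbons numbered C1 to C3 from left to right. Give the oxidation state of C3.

+1

Assign +1 per bond to O/N/halogen, −1 per bond to H or an electropositive element, and 0 per bond to carbon.
C3 has one bond to C (0), one bond to Cl (+1), one bond to Br (+1), one bond to H (-1).
Oxidation state = 0 + 1 + 1 − 1 = +1.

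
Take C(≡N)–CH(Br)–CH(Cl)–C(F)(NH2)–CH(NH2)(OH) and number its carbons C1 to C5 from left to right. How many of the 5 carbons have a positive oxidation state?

3

Tallying each carbon's bonds:
C1: 1C, 3N → 0 + 3 = +3
C2: 2C, 1H, 1Br → 0 − 1 + 1 = 0
C3: 2C, 1H, 1Cl → 0 − 1 + 1 = 0
C4: 2C, 1N, 1F → 0 + 1 + 1 = +2
C5: 1C, 1H, 1O, 1N → 0 − 1 + 1 + 1 = +1
3 carbons (C1, C4, C5) meet the condition.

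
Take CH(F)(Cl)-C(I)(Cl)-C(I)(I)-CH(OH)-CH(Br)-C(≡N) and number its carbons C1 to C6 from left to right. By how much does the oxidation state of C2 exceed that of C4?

C2: 2C, 1Cl, 1I → 0 + 1 + 1 = +2
C4: 2C, 1H, 1O → 0 − 1 + 1 = 0
Difference: +2 − (0) = +2.

+2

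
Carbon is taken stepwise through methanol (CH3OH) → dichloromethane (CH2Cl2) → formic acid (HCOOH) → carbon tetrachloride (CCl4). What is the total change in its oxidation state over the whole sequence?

Carbon oxidation states along the series — methanol: -2, dichloromethane: 0, formic acid: +2, carbon tetrachloride: +4.
Net change = +4 − (-2) = +6.

+6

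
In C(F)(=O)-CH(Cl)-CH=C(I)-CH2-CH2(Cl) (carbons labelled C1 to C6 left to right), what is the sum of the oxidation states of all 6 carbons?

0

Tallying each carbon's bonds:
C1: 1C, 2O, 1F → 0 + 2 + 1 = +3
C2: 2C, 1H, 1Cl → 0 − 1 + 1 = 0
C3: 3C, 1H → 0 − 1 = -1
C4: 3C, 1I → 0 + 1 = +1
C5: 2C, 2H → 0 − 2 = -2
C6: 1C, 2H, 1Cl → 0 − 2 + 1 = -1
Sum = +3 + 0 − 1 + 1 − 2 − 1 = 0.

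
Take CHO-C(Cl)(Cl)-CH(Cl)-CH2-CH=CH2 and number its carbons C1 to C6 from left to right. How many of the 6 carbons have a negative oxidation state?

Assign +1 per bond to O/N/halogen, −1 per bond to H or an electropositive element, and 0 per bond to carbon. Tallying each carbon:
C1: 1C, 1H, 2O → 0 − 1 + 2 = +1
C2: 2C, 2Cl → 0 + 2 = +2
C3: 2C, 1H, 1Cl → 0 − 1 + 1 = 0
C4: 2C, 2H → 0 − 2 = -2
C5: 3C, 1H → 0 − 1 = -1
C6: 2C, 2H → 0 − 2 = -2
3 carbons (C4, C5, C6) meet the condition.

3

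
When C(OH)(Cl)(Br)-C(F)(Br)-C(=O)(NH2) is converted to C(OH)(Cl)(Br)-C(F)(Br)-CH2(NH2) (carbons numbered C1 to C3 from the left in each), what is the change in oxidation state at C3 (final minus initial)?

Before: C3 has 1 bond to C, 2 bonds to O, 1 bond to N → oxidation state +3.
After: C3 has 1 bond to C, 2 bonds to H, 1 bond to N → oxidation state -1.
Δ = -1 − (+3) = -4, so this is a reduction at C3.

-4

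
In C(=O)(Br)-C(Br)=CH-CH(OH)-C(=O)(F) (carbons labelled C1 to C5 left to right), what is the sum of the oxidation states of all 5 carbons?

Bonds to more-electronegative neighbours contribute +1 each, bonds to H or metals contribute −1 each, and C–C bonds contribute 0. Tallying each carbon:
C1: 1C, 2O, 1Br → 0 + 2 + 1 = +3
C2: 3C, 1Br → 0 + 1 = +1
C3: 3C, 1H → 0 − 1 = -1
C4: 2C, 1H, 1O → 0 − 1 + 1 = 0
C5: 1C, 2O, 1F → 0 + 2 + 1 = +3
Sum = +3 + 1 − 1 + 0 + 3 = +6.

+6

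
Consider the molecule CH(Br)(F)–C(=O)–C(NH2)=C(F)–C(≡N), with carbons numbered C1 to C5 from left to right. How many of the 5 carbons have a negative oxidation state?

Count +1 for every bond to an atom more electronegative than carbon and −1 for every bond to one less electronegative; C–C bonds are 0. Tallying each carbon:
C1: 1C, 1H, 1F, 1Br → 0 − 1 + 1 + 1 = +1
C2: 2C, 2O → 0 + 2 = +2
C3: 3C, 1N → 0 + 1 = +1
C4: 3C, 1F → 0 + 1 = +1
C5: 1C, 3N → 0 + 3 = +3
0 carbons meet the condition.

0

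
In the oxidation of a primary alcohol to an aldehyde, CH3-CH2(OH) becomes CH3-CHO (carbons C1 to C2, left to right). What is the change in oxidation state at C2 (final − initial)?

Before: C2 has 1 bond to C, 2 bonds to H, 1 bond to O → oxidation state -1.
After: C2 has 1 bond to C, 1 bond to H, 2 bonds to O → oxidation state +1.
Δ = +1 − (-1) = +2, so this is an oxidation at C2.

+2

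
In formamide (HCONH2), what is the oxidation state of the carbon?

+2

Each bond to a more electronegative atom (O, N, halogen) counts +1, each bond to a less electronegative atom (H, metal, B, Si) counts −1, and each C–C bond counts 0.
The carbon has one bond to H (-1), a double bond to O (2×+1 = +2), one bond to N (+1).
Oxidation state = -1 + 2 + 1 = +2.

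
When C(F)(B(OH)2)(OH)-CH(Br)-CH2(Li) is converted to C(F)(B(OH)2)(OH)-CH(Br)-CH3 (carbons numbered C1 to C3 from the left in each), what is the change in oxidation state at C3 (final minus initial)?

Before: C3 has 1 bond to C, 2 bonds to H, 1 bond to Li → oxidation state -3.
After: C3 has 1 bond to C, 3 bonds to H → oxidation state -3.
Δ = -3 − (-3) = 0, so no net redox change at C3.

0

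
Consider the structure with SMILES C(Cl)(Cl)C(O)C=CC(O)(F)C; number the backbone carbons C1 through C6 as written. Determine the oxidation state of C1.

+1

Bonds to more-electronegative neighbours contribute +1 each, bonds to H or metals contribute −1 each, and C–C bonds contribute 0.
C1 has one bond to C (0), one bond to Cl (+1), one bond to Cl (+1), one bond to H (-1).
Oxidation state = 0 + 1 + 1 − 1 = +1.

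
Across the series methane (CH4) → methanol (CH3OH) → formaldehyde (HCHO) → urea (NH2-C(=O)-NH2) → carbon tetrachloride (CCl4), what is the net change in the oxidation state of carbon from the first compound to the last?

+8

Carbon oxidation states along the series — methane: -4, methanol: -2, formaldehyde: 0, urea: +4, carbon tetrachloride: +4.
Net change = +4 − (-4) = +8.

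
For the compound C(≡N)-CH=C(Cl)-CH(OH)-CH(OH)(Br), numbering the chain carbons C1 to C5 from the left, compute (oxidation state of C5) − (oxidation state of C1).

C5: 1C, 1H, 1O, 1Br → 0 − 1 + 1 + 1 = +1
C1: 1C, 3N → 0 + 3 = +3
Difference: +1 − (+3) = -2.

-2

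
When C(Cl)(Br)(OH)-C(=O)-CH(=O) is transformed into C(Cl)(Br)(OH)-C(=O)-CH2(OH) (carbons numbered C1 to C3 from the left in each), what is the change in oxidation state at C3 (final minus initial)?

Before: C3 has 1 bond to C, 1 bond to H, 2 bonds to O → oxidation state +1.
After: C3 has 1 bond to C, 2 bonds to H, 1 bond to O → oxidation state -1.
Δ = -1 − (+1) = -2, so this is a reduction at C3.

-2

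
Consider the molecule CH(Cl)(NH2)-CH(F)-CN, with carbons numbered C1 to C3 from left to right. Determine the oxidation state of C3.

+3

C3 has one bond to C (0), a triple bond to N (3×+1 = +3).
Oxidation state = 0 + 3 = +3.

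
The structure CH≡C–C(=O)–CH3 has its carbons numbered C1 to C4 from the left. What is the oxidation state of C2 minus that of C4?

C2: 4C → 0 = 0
C4: 1C, 3H → 0 − 3 = -3
Difference: 0 − (-3) = +3.

+3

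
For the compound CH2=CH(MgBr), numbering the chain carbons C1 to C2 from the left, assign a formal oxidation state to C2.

-2

C2 has a double bond to C (2×0 = 0), one bond to Mg (-1), one bond to H (-1).
Oxidation state = 0 − 1 − 1 = -2.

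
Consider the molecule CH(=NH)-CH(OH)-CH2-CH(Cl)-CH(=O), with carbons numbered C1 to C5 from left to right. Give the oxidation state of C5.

C5 has one bond to C (0), one bond to H (-1), a double bond to O (2×+1 = +2).
Oxidation state = 0 − 1 + 2 = +1.

+1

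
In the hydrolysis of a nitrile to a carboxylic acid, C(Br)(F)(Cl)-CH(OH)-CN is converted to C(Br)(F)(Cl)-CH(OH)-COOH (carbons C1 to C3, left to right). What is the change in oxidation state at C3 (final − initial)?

Before: C3 has 1 bond to C, 3 bonds to N → oxidation state +3.
After: C3 has 1 bond to C, 3 bonds to O → oxidation state +3.
Δ = +3 − (+3) = 0, so no net redox change at C3.

0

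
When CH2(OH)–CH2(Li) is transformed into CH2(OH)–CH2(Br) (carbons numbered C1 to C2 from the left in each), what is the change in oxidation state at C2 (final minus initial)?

+2

Before: C2 has 1 bond to C, 2 bonds to H, 1 bond to Li → oxidation state -3.
After: C2 has 1 bond to C, 2 bonds to H, 1 bond to Br → oxidation state -1.
Δ = -1 − (-3) = +2, so this is an oxidation at C2.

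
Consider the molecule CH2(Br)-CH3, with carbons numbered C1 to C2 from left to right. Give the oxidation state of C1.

Each bond to a more electronegative atom (O, N, halogen) counts +1, each bond to a less electronegative atom (H, metal, B, Si) counts −1, and each C–C bond counts 0.
C1 has one bond to C (0), one bond to Br (+1), one bond to H (-1), one bond to H (-1).
Oxidation state = 0 + 1 − 1 − 1 = -1.

-1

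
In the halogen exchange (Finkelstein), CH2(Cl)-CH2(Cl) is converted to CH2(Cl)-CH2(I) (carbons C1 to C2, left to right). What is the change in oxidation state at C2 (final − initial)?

0

Before: C2 has 1 bond to C, 2 bonds to H, 1 bond to Cl → oxidation state -1.
After: C2 has 1 bond to C, 2 bonds to H, 1 bond to I → oxidation state -1.
Δ = -1 − (-1) = 0, so no net redox change at C2.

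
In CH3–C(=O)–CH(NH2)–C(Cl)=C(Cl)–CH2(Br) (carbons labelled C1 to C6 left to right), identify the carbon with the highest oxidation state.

C2

Count +1 for every bond to an atom more electronegative than carbon and −1 for every bond to one less electronegative; C–C bonds are 0. Tallying each carbon:
C1: 1C, 3H → 0 − 3 = -3
C2: 2C, 2O → 0 + 2 = +2
C3: 2C, 1H, 1N → 0 − 1 + 1 = 0
C4: 3C, 1Cl → 0 + 1 = +1
C5: 3C, 1Cl → 0 + 1 = +1
C6: 1C, 2H, 1Br → 0 − 2 + 1 = -1
The most oxidised carbon is C2 at +2.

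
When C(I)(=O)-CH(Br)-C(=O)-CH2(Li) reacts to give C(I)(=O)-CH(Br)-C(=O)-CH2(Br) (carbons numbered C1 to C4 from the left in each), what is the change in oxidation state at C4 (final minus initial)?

Before: C4 has 1 bond to C, 2 bonds to H, 1 bond to Li → oxidation state -3.
After: C4 has 1 bond to C, 2 bonds to H, 1 bond to Br → oxidation state -1.
Δ = -1 − (-3) = +2, so this is an oxidation at C4.

+2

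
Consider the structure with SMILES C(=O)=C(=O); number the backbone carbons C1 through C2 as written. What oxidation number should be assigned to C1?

Each bond to a more electronegative atom (O, N, halogen) counts +1, each bond to a less electronegative atom (H, metal, B, Si) counts −1, and each C–C bond counts 0.
C1 has a double bond to C (2×0 = 0), a double bond to O (2×+1 = +2).
Oxidation state = 0 + 2 = +2.

+2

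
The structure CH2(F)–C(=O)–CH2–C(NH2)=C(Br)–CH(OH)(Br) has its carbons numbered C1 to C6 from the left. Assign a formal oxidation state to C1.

Count +1 for every bond to an atom more electronegative than carbon and −1 for every bond to one less electronegative; C–C bonds are 0.
C1 has one bond to C (0), one bond to F (+1), one bond to H (-1), one bond to H (-1).
Oxidation state = 0 + 1 − 1 − 1 = -1.

-1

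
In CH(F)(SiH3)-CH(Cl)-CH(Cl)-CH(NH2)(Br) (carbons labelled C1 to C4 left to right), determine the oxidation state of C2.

0

C2 has one bond to C (0), one bond to C (0), one bond to Cl (+1), one bond to H (-1).
Oxidation state = 0 + 0 + 1 − 1 = 0.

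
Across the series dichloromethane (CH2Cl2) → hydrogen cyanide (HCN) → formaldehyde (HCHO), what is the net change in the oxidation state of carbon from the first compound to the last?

Carbon oxidation states along the series — dichloromethane: 0, hydrogen cyanide: +2, formaldehyde: 0.
Net change = 0 − (0) = 0.

0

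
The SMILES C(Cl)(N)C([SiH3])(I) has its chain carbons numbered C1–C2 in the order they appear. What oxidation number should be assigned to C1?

Count +1 for every bond to an atom more electronegative than carbon and −1 for every bond to one less electronegative; C–C bonds are 0.
C1 has one bond to C (0), one bond to Cl (+1), one bond to H (-1), one bond to N (+1).
Oxidation state = 0 + 1 − 1 + 1 = +1.

+1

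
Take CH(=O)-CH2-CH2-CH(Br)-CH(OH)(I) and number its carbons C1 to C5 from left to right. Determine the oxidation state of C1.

C1 has one bond to C (0), a double bond to O (2×+1 = +2), one bond to H (-1).
Oxidation state = 0 + 2 − 1 = +1.

+1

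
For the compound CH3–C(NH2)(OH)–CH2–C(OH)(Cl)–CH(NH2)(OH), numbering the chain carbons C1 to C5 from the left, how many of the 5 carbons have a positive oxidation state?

Each bond to a more electronegative atom (O, N, halogen) counts +1, each bond to a less electronegative atom (H, metal, B, Si) counts −1, and each C–C bond counts 0. Tallying each carbon:
C1: 1C, 3H → 0 − 3 = -3
C2: 2C, 1O, 1N → 0 + 1 + 1 = +2
C3: 2C, 2H → 0 − 2 = -2
C4: 2C, 1O, 1Cl → 0 + 1 + 1 = +2
C5: 1C, 1H, 1O, 1N → 0 − 1 + 1 + 1 = +1
3 carbons (C2, C4, C5) meet the condition.

3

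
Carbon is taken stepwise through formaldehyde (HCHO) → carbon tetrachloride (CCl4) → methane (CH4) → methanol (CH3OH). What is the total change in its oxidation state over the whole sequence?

-2

Carbon oxidation states along the series — formaldehyde: 0, carbon tetrachloride: +4, methane: -4, methanol: -2.
Net change = -2 − (0) = -2.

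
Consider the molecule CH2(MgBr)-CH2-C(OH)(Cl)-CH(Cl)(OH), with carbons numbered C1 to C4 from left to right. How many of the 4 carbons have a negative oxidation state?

Tallying each carbon's bonds:
C1: 1C, 2H, 1Mg → 0 − 2 − 1 = -3
C2: 2C, 2H → 0 − 2 = -2
C3: 2C, 1O, 1Cl → 0 + 1 + 1 = +2
C4: 1C, 1H, 1O, 1Cl → 0 − 1 + 1 + 1 = +1
2 carbons (C1, C2) meet the condition.

2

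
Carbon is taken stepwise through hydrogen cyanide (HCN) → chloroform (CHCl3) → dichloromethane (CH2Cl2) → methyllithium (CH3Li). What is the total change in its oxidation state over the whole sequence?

Carbon oxidation states along the series — hydrogen cyanide: +2, chloroform: +2, dichloromethane: 0, methyllithium: -4.
Net change = -4 − (+2) = -6.

-6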